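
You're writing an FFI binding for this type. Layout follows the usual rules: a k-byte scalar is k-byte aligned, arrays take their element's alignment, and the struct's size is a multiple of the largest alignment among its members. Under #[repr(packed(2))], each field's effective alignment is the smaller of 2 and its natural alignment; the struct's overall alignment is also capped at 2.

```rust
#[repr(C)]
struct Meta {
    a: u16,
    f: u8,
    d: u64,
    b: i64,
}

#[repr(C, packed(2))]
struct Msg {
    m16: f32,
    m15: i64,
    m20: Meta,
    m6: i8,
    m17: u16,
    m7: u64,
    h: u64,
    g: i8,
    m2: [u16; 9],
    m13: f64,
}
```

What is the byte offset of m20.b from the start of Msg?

Meta: @0: a [2B, align 2] → 2; @2: f [1B, align 1] → 3; +5 pad (align 8); @8: d [8B, align 8] → 16; @16: b [8B, align 8] → 24; size 24, align 8
@0: m16 [4B, align 2] → 4
@4: m15 [8B, align 2] → 12
@12: m20 [24B, align 2] → 36
within Meta: b at 16
12 + 16 = 28

28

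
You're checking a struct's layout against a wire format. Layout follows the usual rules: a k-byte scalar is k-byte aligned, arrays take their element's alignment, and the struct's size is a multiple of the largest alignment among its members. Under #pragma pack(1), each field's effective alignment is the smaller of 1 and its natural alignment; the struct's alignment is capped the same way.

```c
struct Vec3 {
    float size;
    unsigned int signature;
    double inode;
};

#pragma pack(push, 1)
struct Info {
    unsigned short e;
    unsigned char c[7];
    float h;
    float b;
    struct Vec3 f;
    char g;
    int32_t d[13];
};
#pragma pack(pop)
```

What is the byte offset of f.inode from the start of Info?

25

Vec3: size at 0 (size 4, align 4) → ends 4; signature at 4 (size 4, align 4) → ends 8; inode at 8 (size 8, align 8) → ends 16; total 16 bytes, alignment 8
e at 0 (size 2, align 1) → ends 2
c at 2 (size 7, align 1) → ends 9
h at 9 (size 4, align 1) → ends 13
b at 13 (size 4, align 1) → ends 17
f at 17 (size 16, align 1) → ends 33
within Vec3: inode at 8
17 + 8 = 25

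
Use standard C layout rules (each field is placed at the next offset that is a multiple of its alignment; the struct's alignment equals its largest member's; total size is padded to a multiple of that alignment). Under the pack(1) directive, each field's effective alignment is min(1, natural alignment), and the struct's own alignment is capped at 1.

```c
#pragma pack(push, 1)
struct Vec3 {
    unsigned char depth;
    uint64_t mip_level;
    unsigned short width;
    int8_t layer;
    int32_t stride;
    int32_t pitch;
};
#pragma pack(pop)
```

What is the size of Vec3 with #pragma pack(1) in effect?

20

@0: depth [1B, align 1] → 1
@1: mip_level [8B, align 1] → 9
@9: width [2B, align 1] → 11
@11: layer [1B, align 1] → 12
@12: stride [4B, align 1] → 16
@16: pitch [4B, align 1] → 20
size 20, align 1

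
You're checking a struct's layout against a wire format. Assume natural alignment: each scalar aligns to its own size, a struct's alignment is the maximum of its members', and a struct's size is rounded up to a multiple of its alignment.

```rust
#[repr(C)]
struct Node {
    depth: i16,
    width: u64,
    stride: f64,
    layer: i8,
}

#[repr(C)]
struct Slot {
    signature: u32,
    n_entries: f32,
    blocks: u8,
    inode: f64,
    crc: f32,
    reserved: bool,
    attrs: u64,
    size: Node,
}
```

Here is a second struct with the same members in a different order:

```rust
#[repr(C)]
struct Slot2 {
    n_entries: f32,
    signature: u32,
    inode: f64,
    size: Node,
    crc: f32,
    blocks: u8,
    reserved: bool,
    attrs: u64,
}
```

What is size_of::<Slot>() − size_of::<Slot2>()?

Node: @0: depth [2B, align 2] → 2; +6 pad (align 8); @8: width [8B, align 8] → 16; @16: stride [8B, align 8] → 24; @24: layer [1B, align 1] → 25; +7 tail pad (align 8); size 32, align 8
@0: signature [4B, align 4] → 4
@4: n_entries [4B, align 4] → 8
@8: blocks [1B, align 1] → 9
+7 pad (align 8)
@16: inode [8B, align 8] → 24
@24: crc [4B, align 4] → 28
@28: reserved [1B, align 1] → 29
+3 pad (align 8)
@32: attrs [8B, align 8] → 40
@40: size [32B, align 8] → 72
size 72, align 8
— Slot2 —
@0: n_entries [4B, align 4] → 4
@4: signature [4B, align 4] → 8
@8: inode [8B, align 8] → 16
@16: size [32B, align 8] → 48
@48: crc [4B, align 4] → 52
@52: blocks [1B, align 1] → 53
@53: reserved [1B, align 1] → 54
+2 pad (align 8)
@56: attrs [8B, align 8] → 64
size 64, align 8
72 − 64 = 8

8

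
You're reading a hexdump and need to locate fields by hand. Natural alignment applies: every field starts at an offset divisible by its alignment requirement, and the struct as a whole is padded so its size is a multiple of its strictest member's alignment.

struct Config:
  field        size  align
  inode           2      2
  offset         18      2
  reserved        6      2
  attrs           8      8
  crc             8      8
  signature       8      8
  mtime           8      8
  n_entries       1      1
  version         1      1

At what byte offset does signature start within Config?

48

@0: inode [2B, align 2] → 2
@2: offset [18B, align 2] → 20
@20: reserved [6B, align 2] → 26
+6 pad (align 8)
@32: attrs [8B, align 8] → 40
@40: crc [8B, align 8] → 48
@48: signature [8B, align 8] → 56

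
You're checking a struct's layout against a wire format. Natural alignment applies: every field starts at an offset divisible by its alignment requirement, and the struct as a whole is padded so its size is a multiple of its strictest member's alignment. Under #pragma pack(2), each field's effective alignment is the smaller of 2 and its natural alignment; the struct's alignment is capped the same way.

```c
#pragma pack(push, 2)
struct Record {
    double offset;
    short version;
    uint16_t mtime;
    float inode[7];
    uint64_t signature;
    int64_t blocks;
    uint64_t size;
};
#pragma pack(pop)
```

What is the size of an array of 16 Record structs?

@0: offset [8B, align 2] → 8
@8: version [2B, align 2] → 10
@10: mtime [2B, align 2] → 12
@12: inode [28B, align 2] → 40
@40: signature [8B, align 2] → 48
@48: blocks [8B, align 2] → 56
@56: size [8B, align 2] → 64
size 64, align 2
array of 16: 16 × 64 = 1024

1024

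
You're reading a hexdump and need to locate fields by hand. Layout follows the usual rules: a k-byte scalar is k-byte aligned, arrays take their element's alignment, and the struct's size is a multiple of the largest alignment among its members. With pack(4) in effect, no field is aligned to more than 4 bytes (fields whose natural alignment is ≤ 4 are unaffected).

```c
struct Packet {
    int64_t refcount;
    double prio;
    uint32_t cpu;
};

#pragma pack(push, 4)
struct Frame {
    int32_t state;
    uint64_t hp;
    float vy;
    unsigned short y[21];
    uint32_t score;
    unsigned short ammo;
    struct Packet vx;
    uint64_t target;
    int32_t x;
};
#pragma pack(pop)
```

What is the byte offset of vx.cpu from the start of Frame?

84

Packet: 0..8  refcount  (8B, 8-aligned); 8..16  prio  (8B, 8-aligned); 16..20  cpu  (4B, 4-aligned); 20..24  -- tail padding (4B); sizeof = 24, alignof = 8
0..4  state  (4B, 4-aligned)
4..12  hp  (8B, 4-aligned)
12..16  vy  (4B, 4-aligned)
16..58  y  (42B, 2-aligned)
58..60  -- padding (2B)
60..64  score  (4B, 4-aligned)
64..66  ammo  (2B, 2-aligned)
66..68  -- padding (2B)
68..92  vx  (24B, 4-aligned)
within Packet: cpu at 16
68 + 16 = 84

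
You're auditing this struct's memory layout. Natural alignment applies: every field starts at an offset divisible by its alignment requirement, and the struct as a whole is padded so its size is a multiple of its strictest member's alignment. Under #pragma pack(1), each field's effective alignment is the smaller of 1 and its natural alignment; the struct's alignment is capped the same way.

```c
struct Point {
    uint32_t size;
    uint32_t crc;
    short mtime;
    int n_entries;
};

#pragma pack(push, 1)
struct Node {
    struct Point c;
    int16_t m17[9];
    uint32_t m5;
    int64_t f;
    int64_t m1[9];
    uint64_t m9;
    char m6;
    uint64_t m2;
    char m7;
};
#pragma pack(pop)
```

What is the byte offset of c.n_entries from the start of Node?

12

Point: 0..4  size  (4B, 4-aligned); 4..8  crc  (4B, 4-aligned); 8..10  mtime  (2B, 2-aligned); 10..12  -- padding (2B); 12..16  n_entries  (4B, 4-aligned); sizeof = 16, alignof = 4
0..16  c  (16B, 1-aligned)
within Point: n_entries at 12
0 + 12 = 12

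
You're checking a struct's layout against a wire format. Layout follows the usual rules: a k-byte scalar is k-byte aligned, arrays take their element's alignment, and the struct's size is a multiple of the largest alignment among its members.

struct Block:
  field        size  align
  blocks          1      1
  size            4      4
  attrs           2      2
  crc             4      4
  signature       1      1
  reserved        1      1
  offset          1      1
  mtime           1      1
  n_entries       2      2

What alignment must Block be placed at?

4

member alignments: blocks=1, size=4, attrs=2, crc=4, signature=1, reserved=1, offset=1, mtime=1, n_entries=2
max = 4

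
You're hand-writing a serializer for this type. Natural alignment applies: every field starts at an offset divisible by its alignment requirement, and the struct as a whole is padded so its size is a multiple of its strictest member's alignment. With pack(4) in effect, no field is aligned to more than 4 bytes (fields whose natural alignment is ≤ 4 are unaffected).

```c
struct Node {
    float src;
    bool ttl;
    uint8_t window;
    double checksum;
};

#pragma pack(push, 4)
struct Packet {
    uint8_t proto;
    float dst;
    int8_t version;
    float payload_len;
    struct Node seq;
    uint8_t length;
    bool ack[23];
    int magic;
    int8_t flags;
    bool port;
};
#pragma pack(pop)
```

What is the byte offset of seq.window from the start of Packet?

21

Node: src at 0 (size 4, align 4) → ends 4; ttl at 4 (size 1, align 1) → ends 5; window at 5 (size 1, align 1) → ends 6; pad 2 to align 8 for checksum; checksum at 8 (size 8, align 8) → ends 16; total 16 bytes, alignment 8
proto at 0 (size 1, align 1) → ends 1
pad 3 to align 4 for dst
dst at 4 (size 4, align 4) → ends 8
version at 8 (size 1, align 1) → ends 9
pad 3 to align 4 for payload_len
payload_len at 12 (size 4, align 4) → ends 16
seq at 16 (size 16, align 4) → ends 32
within Node: window at 5
16 + 5 = 21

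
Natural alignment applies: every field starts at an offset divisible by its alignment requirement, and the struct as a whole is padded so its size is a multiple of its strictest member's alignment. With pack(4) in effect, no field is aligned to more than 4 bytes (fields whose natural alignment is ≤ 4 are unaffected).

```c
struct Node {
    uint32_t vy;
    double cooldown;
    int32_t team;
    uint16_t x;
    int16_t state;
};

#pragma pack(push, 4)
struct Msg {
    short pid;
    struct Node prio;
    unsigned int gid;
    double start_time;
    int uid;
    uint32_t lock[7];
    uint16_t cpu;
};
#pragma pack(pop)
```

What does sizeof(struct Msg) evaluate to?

76 bytes

Node: 0..4  vy  (4B, 4-aligned); 4..8  -- padding (4B); 8..16  cooldown  (8B, 8-aligned); 16..20  team  (4B, 4-aligned); 20..22  x  (2B, 2-aligned); 22..24  state  (2B, 2-aligned); sizeof = 24, alignof = 8
0..2  pid  (2B, 2-aligned)
2..4  -- padding (2B)
4..28  prio  (24B, 4-aligned)
28..32  gid  (4B, 4-aligned)
32..40  start_time  (8B, 4-aligned)
40..44  uid  (4B, 4-aligned)
44..72  lock  (28B, 4-aligned)
72..74  cpu  (2B, 2-aligned)
74..76  -- tail padding (2B)
sizeof = 76, alignof = 4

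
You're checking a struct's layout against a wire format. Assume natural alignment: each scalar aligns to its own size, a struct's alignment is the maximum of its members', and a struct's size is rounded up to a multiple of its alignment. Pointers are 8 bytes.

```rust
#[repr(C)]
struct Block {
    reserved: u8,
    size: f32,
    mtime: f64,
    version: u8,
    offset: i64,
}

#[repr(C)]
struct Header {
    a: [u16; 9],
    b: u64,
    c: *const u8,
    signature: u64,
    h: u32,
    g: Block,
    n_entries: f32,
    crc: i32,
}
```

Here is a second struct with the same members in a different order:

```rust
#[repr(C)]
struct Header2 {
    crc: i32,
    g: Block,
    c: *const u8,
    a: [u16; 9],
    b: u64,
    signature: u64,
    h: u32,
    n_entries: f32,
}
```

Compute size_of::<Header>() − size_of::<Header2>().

0

Block: 0..1  reserved  (1B, 1-aligned); 1..4  -- padding (3B); 4..8  size  (4B, 4-aligned); 8..16  mtime  (8B, 8-aligned); 16..17  version  (1B, 1-aligned); 17..24  -- padding (7B); 24..32  offset  (8B, 8-aligned); sizeof = 32, alignof = 8
0..18  a  (18B, 2-aligned)
18..24  -- padding (6B)
24..32  b  (8B, 8-aligned)
32..40  c  (8B, 8-aligned)
40..48  signature  (8B, 8-aligned)
48..52  h  (4B, 4-aligned)
52..56  -- padding (4B)
56..88  g  (32B, 8-aligned)
88..92  n_entries  (4B, 4-aligned)
92..96  crc  (4B, 4-aligned)
sizeof = 96, alignof = 8
— Header2 —
0..4  crc  (4B, 4-aligned)
4..8  -- padding (4B)
8..40  g  (32B, 8-aligned)
40..48  c  (8B, 8-aligned)
48..66  a  (18B, 2-aligned)
66..72  -- padding (6B)
72..80  b  (8B, 8-aligned)
80..88  signature  (8B, 8-aligned)
88..92  h  (4B, 4-aligned)
92..96  n_entries  (4B, 4-aligned)
sizeof = 96, alignof = 8
96 − 96 = 0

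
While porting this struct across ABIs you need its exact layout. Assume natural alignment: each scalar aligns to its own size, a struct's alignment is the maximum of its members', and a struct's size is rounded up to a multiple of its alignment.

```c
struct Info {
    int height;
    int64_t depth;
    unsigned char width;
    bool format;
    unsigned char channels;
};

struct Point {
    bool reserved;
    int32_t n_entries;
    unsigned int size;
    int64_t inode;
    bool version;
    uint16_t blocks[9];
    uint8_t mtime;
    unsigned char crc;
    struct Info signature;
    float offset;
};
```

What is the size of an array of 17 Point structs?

1360

Info: height at 0 (size 4, align 4) → ends 4; pad 4 to align 8 for depth; depth at 8 (size 8, align 8) → ends 16; width at 16 (size 1, align 1) → ends 17; format at 17 (size 1, align 1) → ends 18; channels at 18 (size 1, align 1) → ends 19; tail pad 5 to reach multiple of 8; total 24 bytes, alignment 8
reserved at 0 (size 1, align 1) → ends 1
pad 3 to align 4 for n_entries
n_entries at 4 (size 4, align 4) → ends 8
size at 8 (size 4, align 4) → ends 12
pad 4 to align 8 for inode
inode at 16 (size 8, align 8) → ends 24
version at 24 (size 1, align 1) → ends 25
pad 1 to align 2 for blocks
blocks at 26 (size 18, align 2) → ends 44
mtime at 44 (size 1, align 1) → ends 45
crc at 45 (size 1, align 1) → ends 46
pad 2 to align 8 for signature
signature at 48 (size 24, align 8) → ends 72
offset at 72 (size 4, align 4) → ends 76
tail pad 4 to reach multiple of 8
total 80 bytes, alignment 8
array of 17: 17 × 80 = 1360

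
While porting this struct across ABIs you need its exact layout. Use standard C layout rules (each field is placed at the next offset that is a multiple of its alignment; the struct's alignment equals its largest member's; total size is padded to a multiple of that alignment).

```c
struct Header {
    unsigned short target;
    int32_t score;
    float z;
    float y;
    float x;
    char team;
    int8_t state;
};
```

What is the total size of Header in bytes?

@0: target [2B, align 2] → 2
+2 pad (align 4)
@4: score [4B, align 4] → 8
@8: z [4B, align 4] → 12
@12: y [4B, align 4] → 16
@16: x [4B, align 4] → 20
@20: team [1B, align 1] → 21
@21: state [1B, align 1] → 22
+2 tail pad (align 4)
size 24, align 4

24 bytes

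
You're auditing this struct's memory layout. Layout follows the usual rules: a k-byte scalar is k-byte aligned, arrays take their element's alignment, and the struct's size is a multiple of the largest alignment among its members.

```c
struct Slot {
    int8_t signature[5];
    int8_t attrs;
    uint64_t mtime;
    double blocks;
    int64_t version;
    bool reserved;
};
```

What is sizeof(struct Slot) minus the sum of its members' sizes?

@0: signature [5B, align 1] → 5
@5: attrs [1B, align 1] → 6
+2 pad (align 8)
@8: mtime [8B, align 8] → 16
@16: blocks [8B, align 8] → 24
@24: version [8B, align 8] → 32
@32: reserved [1B, align 1] → 33
+7 tail pad (align 8)
size 40, align 8
data bytes 31, size 40 → padding 9

9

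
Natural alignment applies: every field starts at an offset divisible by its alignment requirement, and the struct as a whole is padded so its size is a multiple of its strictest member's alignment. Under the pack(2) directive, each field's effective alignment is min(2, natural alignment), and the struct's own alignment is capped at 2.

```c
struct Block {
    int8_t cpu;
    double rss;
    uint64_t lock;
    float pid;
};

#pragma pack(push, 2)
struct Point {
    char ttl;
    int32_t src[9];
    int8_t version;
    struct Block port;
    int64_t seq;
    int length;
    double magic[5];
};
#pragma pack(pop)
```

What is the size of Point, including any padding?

124

Block: cpu at 0 (size 1, align 1) → ends 1; pad 7 to align 8 for rss; rss at 8 (size 8, align 8) → ends 16; lock at 16 (size 8, align 8) → ends 24; pid at 24 (size 4, align 4) → ends 28; tail pad 4 to reach multiple of 8; total 32 bytes, alignment 8
ttl at 0 (size 1, align 1) → ends 1
pad 1 to align 2 for src
src at 2 (size 36, align 2) → ends 38
version at 38 (size 1, align 1) → ends 39
pad 1 to align 2 for port
port at 40 (size 32, align 2) → ends 72
seq at 72 (size 8, align 2) → ends 80
length at 80 (size 4, align 2) → ends 84
magic at 84 (size 40, align 2) → ends 124
total 124 bytes, alignment 2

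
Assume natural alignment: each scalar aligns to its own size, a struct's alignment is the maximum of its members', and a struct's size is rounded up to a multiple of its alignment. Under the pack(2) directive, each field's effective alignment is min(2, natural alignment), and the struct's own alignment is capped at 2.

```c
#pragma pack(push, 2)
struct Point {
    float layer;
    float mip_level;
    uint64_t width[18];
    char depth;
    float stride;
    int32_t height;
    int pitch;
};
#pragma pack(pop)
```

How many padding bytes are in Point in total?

layer at 0 (size 4, align 2) → ends 4
mip_level at 4 (size 4, align 2) → ends 8
width at 8 (size 144, align 2) → ends 152
depth at 152 (size 1, align 1) → ends 153
pad 1 to align 2 for stride
stride at 154 (size 4, align 2) → ends 158
height at 158 (size 4, align 2) → ends 162
pitch at 162 (size 4, align 2) → ends 166
total 166 bytes, alignment 2
data bytes 165, size 166 → padding 1

1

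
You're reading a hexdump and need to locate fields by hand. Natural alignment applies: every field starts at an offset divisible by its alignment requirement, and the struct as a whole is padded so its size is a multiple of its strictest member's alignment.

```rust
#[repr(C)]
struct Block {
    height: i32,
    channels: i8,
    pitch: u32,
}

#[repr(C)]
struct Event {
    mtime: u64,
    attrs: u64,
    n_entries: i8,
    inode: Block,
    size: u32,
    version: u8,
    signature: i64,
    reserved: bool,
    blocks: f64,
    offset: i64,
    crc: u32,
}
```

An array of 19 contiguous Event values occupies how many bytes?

Block: 0..4  height  (4B, 4-aligned); 4..5  channels  (1B, 1-aligned); 5..8  -- padding (3B); 8..12  pitch  (4B, 4-aligned); sizeof = 12, alignof = 4
0..8  mtime  (8B, 8-aligned)
8..16  attrs  (8B, 8-aligned)
16..17  n_entries  (1B, 1-aligned)
17..20  -- padding (3B)
20..32  inode  (12B, 4-aligned)
32..36  size  (4B, 4-aligned)
36..37  version  (1B, 1-aligned)
37..40  -- padding (3B)
40..48  signature  (8B, 8-aligned)
48..49  reserved  (1B, 1-aligned)
49..56  -- padding (7B)
56..64  blocks  (8B, 8-aligned)
64..72  offset  (8B, 8-aligned)
72..76  crc  (4B, 4-aligned)
76..80  -- tail padding (4B)
sizeof = 80, alignof = 8
array of 19: 19 × 80 = 1520

1520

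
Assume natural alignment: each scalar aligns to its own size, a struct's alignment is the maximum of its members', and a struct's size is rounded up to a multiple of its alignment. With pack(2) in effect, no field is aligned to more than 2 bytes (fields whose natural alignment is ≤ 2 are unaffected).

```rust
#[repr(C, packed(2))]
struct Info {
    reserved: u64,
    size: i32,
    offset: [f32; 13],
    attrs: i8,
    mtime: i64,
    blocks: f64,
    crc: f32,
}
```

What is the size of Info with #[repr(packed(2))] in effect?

@0: reserved [8B, align 2] → 8
@8: size [4B, align 2] → 12
@12: offset [52B, align 2] → 64
@64: attrs [1B, align 1] → 65
+1 pad (align 2)
@66: mtime [8B, align 2] → 74
@74: blocks [8B, align 2] → 82
@82: crc [4B, align 2] → 86
size 86, align 2

86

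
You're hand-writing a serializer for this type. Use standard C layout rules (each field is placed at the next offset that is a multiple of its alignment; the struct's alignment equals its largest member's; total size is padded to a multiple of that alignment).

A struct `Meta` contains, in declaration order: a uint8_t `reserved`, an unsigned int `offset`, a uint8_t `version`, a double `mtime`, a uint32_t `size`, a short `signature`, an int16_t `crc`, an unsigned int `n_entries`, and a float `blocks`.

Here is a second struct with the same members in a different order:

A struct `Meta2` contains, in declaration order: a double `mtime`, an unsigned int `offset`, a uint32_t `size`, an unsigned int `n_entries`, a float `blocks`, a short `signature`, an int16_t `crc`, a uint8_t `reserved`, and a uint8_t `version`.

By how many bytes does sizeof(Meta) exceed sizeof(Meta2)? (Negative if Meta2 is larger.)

@0: reserved [1B, align 1] → 1
+3 pad (align 4)
@4: offset [4B, align 4] → 8
@8: version [1B, align 1] → 9
+7 pad (align 8)
@16: mtime [8B, align 8] → 24
@24: size [4B, align 4] → 28
@28: signature [2B, align 2] → 30
@30: crc [2B, align 2] → 32
@32: n_entries [4B, align 4] → 36
@36: blocks [4B, align 4] → 40
size 40, align 8
— Meta2 —
@0: mtime [8B, align 8] → 8
@8: offset [4B, align 4] → 12
@12: size [4B, align 4] → 16
@16: n_entries [4B, align 4] → 20
@20: blocks [4B, align 4] → 24
@24: signature [2B, align 2] → 26
@26: crc [2B, align 2] → 28
@28: reserved [1B, align 1] → 29
@29: version [1B, align 1] → 30
+2 tail pad (align 8)
size 32, align 8
40 − 32 = 8

8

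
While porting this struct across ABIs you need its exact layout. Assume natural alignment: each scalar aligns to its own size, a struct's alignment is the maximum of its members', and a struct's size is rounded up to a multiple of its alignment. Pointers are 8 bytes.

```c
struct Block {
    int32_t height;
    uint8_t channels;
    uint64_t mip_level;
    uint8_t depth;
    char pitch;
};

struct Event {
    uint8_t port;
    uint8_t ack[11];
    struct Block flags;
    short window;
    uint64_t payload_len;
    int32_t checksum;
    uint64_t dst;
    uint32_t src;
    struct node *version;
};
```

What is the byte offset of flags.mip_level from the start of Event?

Block: height at 0 (size 4, align 4) → ends 4; channels at 4 (size 1, align 1) → ends 5; pad 3 to align 8 for mip_level; mip_level at 8 (size 8, align 8) → ends 16; depth at 16 (size 1, align 1) → ends 17; pitch at 17 (size 1, align 1) → ends 18; tail pad 6 to reach multiple of 8; total 24 bytes, alignment 8
port at 0 (size 1, align 1) → ends 1
ack at 1 (size 11, align 1) → ends 12
pad 4 to align 8 for flags
flags at 16 (size 24, align 8) → ends 40
within Block: mip_level at 8
16 + 8 = 24

24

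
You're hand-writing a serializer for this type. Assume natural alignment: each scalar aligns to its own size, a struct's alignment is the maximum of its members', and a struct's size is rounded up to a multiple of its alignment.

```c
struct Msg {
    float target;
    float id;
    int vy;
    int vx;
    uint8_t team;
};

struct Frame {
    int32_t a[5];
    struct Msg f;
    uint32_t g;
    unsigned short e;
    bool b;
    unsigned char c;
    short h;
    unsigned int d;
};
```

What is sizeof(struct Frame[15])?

840

Msg: 0..4  target  (4B, 4-aligned); 4..8  id  (4B, 4-aligned); 8..12  vy  (4B, 4-aligned); 12..16  vx  (4B, 4-aligned); 16..17  team  (1B, 1-aligned); 17..20  -- tail padding (3B); sizeof = 20, alignof = 4
0..20  a  (20B, 4-aligned)
20..40  f  (20B, 4-aligned)
40..44  g  (4B, 4-aligned)
44..46  e  (2B, 2-aligned)
46..47  b  (1B, 1-aligned)
47..48  c  (1B, 1-aligned)
48..50  h  (2B, 2-aligned)
50..52  -- padding (2B)
52..56  d  (4B, 4-aligned)
sizeof = 56, alignof = 4
array of 15: 15 × 56 = 840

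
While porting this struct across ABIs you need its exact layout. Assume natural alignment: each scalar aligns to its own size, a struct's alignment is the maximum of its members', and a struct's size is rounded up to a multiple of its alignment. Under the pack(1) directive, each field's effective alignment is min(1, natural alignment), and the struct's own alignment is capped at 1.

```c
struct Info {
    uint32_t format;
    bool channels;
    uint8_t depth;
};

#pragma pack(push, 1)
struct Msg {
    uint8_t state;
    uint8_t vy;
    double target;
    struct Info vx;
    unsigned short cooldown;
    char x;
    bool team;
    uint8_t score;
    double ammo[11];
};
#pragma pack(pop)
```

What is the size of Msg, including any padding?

111

Info: @0: format [4B, align 4] → 4; @4: channels [1B, align 1] → 5; @5: depth [1B, align 1] → 6; +2 tail pad (align 4); size 8, align 4
@0: state [1B, align 1] → 1
@1: vy [1B, align 1] → 2
@2: target [8B, align 1] → 10
@10: vx [8B, align 1] → 18
@18: cooldown [2B, align 1] → 20
@20: x [1B, align 1] → 21
@21: team [1B, align 1] → 22
@22: score [1B, align 1] → 23
@23: ammo [88B, align 1] → 111
size 111, align 1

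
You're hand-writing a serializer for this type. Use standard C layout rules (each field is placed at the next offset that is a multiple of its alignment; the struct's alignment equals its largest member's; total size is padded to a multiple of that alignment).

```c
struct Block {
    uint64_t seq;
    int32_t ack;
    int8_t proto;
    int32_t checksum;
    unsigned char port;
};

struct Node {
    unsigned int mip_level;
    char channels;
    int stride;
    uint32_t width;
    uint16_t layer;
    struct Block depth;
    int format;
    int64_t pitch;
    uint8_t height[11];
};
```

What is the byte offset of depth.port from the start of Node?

44

Block: @0: seq [8B, align 8] → 8; @8: ack [4B, align 4] → 12; @12: proto [1B, align 1] → 13; +3 pad (align 4); @16: checksum [4B, align 4] → 20; @20: port [1B, align 1] → 21; +3 tail pad (align 8); size 24, align 8
@0: mip_level [4B, align 4] → 4
@4: channels [1B, align 1] → 5
+3 pad (align 4)
@8: stride [4B, align 4] → 12
@12: width [4B, align 4] → 16
@16: layer [2B, align 2] → 18
+6 pad (align 8)
@24: depth [24B, align 8] → 48
within Block: port at 20
24 + 20 = 44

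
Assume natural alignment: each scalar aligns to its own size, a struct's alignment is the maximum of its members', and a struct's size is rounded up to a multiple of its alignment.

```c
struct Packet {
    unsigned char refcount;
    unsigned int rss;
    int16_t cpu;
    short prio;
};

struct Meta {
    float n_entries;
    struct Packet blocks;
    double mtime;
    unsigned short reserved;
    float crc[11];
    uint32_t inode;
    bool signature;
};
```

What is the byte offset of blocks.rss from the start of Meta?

Packet: @0: refcount [1B, align 1] → 1; +3 pad (align 4); @4: rss [4B, align 4] → 8; @8: cpu [2B, align 2] → 10; @10: prio [2B, align 2] → 12; size 12, align 4
@0: n_entries [4B, align 4] → 4
@4: blocks [12B, align 4] → 16
within Packet: rss at 4
4 + 4 = 8

8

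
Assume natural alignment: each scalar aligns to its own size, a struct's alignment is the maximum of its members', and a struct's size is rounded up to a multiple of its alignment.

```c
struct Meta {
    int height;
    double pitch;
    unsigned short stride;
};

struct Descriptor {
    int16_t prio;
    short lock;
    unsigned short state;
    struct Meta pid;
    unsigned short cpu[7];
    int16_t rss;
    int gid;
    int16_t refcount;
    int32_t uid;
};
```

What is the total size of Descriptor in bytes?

64 bytes

Meta: 0..4  height  (4B, 4-aligned); 4..8  -- padding (4B); 8..16  pitch  (8B, 8-aligned); 16..18  stride  (2B, 2-aligned); 18..24  -- tail padding (6B); sizeof = 24, alignof = 8
0..2  prio  (2B, 2-aligned)
2..4  lock  (2B, 2-aligned)
4..6  state  (2B, 2-aligned)
6..8  -- padding (2B)
8..32  pid  (24B, 8-aligned)
32..46  cpu  (14B, 2-aligned)
46..48  rss  (2B, 2-aligned)
48..52  gid  (4B, 4-aligned)
52..54  refcount  (2B, 2-aligned)
54..56  -- padding (2B)
56..60  uid  (4B, 4-aligned)
60..64  -- tail padding (4B)
sizeof = 64, alignof = 8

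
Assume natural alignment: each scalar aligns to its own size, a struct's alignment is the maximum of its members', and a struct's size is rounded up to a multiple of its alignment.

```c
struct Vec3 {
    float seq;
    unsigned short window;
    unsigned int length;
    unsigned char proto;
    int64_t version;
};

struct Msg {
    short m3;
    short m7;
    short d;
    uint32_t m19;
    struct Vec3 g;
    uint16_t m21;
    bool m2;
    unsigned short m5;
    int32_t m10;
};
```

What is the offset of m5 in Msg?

44

Vec3: @0: seq [4B, align 4] → 4; @4: window [2B, align 2] → 6; +2 pad (align 4); @8: length [4B, align 4] → 12; @12: proto [1B, align 1] → 13; +3 pad (align 8); @16: version [8B, align 8] → 24; size 24, align 8
@0: m3 [2B, align 2] → 2
@2: m7 [2B, align 2] → 4
@4: d [2B, align 2] → 6
+2 pad (align 4)
@8: m19 [4B, align 4] → 12
+4 pad (align 8)
@16: g [24B, align 8] → 40
@40: m21 [2B, align 2] → 42
@42: m2 [1B, align 1] → 43
+1 pad (align 2)
@44: m5 [2B, align 2] → 46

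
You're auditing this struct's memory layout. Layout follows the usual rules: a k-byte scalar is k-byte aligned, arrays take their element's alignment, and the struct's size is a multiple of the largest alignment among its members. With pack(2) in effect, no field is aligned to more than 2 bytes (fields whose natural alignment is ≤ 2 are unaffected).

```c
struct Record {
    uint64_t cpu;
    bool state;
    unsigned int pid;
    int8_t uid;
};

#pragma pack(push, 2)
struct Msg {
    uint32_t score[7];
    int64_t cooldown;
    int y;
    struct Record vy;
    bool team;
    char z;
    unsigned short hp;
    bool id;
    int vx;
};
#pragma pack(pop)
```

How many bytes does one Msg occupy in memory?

Record: cpu at 0 (size 8, align 8) → ends 8; state at 8 (size 1, align 1) → ends 9; pad 3 to align 4 for pid; pid at 12 (size 4, align 4) → ends 16; uid at 16 (size 1, align 1) → ends 17; tail pad 7 to reach multiple of 8; total 24 bytes, alignment 8
score at 0 (size 28, align 2) → ends 28
cooldown at 28 (size 8, align 2) → ends 36
y at 36 (size 4, align 2) → ends 40
vy at 40 (size 24, align 2) → ends 64
team at 64 (size 1, align 1) → ends 65
z at 65 (size 1, align 1) → ends 66
hp at 66 (size 2, align 2) → ends 68
id at 68 (size 1, align 1) → ends 69
pad 1 to align 2 for vx
vx at 70 (size 4, align 2) → ends 74
total 74 bytes, alignment 2

74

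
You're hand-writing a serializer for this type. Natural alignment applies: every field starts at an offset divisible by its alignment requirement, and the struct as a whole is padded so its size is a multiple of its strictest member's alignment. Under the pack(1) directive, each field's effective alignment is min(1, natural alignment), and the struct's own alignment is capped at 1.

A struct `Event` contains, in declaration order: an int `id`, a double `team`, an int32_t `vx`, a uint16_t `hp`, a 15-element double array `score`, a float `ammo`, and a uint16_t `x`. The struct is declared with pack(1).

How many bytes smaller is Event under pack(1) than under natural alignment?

natural layout:
  id at 0 (size 4, align 4) → ends 4
  pad 4 to align 8 for team
  team at 8 (size 8, align 8) → ends 16
  vx at 16 (size 4, align 4) → ends 20
  hp at 20 (size 2, align 2) → ends 22
  pad 2 to align 8 for score
  score at 24 (size 120, align 8) → ends 144
  ammo at 144 (size 4, align 4) → ends 148
  x at 148 (size 2, align 2) → ends 150
  tail pad 2 to reach multiple of 8
  total 152 bytes, alignment 8
packed(1) layout:
  id at 0 (size 4, align 1) → ends 4
  team at 4 (size 8, align 1) → ends 12
  vx at 12 (size 4, align 1) → ends 16
  hp at 16 (size 2, align 1) → ends 18
  score at 18 (size 120, align 1) → ends 138
  ammo at 138 (size 4, align 1) → ends 142
  x at 142 (size 2, align 1) → ends 144
  total 144 bytes, alignment 1
152 − 144 = 8

8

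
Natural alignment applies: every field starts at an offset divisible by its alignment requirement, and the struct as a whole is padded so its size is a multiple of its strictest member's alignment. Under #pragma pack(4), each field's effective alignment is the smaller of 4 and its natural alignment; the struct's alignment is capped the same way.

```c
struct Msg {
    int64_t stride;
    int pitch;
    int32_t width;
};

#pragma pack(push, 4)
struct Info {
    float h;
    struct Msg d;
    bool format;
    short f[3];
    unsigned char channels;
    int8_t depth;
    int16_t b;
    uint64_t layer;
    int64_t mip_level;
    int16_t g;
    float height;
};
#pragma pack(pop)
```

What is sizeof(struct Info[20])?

1120

Msg: @0: stride [8B, align 8] → 8; @8: pitch [4B, align 4] → 12; @12: width [4B, align 4] → 16; size 16, align 8
@0: h [4B, align 4] → 4
@4: d [16B, align 4] → 20
@20: format [1B, align 1] → 21
+1 pad (align 2)
@22: f [6B, align 2] → 28
@28: channels [1B, align 1] → 29
@29: depth [1B, align 1] → 30
@30: b [2B, align 2] → 32
@32: layer [8B, align 4] → 40
@40: mip_level [8B, align 4] → 48
@48: g [2B, align 2] → 50
+2 pad (align 4)
@52: height [4B, align 4] → 56
size 56, align 4
array of 20: 20 × 56 = 1120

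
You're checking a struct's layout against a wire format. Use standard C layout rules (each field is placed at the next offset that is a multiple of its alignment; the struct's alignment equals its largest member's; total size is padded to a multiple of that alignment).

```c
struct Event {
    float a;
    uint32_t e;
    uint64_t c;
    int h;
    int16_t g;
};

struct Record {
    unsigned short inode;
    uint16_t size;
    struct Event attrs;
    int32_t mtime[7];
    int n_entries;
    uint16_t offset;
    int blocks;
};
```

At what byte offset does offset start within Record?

Event: 0..4  a  (4B, 4-aligned); 4..8  e  (4B, 4-aligned); 8..16  c  (8B, 8-aligned); 16..20  h  (4B, 4-aligned); 20..22  g  (2B, 2-aligned); 22..24  -- tail padding (2B); sizeof = 24, alignof = 8
0..2  inode  (2B, 2-aligned)
2..4  size  (2B, 2-aligned)
4..8  -- padding (4B)
8..32  attrs  (24B, 8-aligned)
32..60  mtime  (28B, 4-aligned)
60..64  n_entries  (4B, 4-aligned)
64..66  offset  (2B, 2-aligned)

64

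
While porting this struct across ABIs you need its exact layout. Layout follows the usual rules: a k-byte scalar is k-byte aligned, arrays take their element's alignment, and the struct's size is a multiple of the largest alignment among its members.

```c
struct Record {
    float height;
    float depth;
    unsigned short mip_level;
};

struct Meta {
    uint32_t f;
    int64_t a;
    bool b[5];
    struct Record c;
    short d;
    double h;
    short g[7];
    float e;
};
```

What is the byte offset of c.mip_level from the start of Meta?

32

Record: 0..4  height  (4B, 4-aligned); 4..8  depth  (4B, 4-aligned); 8..10  mip_level  (2B, 2-aligned); 10..12  -- tail padding (2B); sizeof = 12, alignof = 4
0..4  f  (4B, 4-aligned)
4..8  -- padding (4B)
8..16  a  (8B, 8-aligned)
16..21  b  (5B, 1-aligned)
21..24  -- padding (3B)
24..36  c  (12B, 4-aligned)
within Record: mip_level at 8
24 + 8 = 32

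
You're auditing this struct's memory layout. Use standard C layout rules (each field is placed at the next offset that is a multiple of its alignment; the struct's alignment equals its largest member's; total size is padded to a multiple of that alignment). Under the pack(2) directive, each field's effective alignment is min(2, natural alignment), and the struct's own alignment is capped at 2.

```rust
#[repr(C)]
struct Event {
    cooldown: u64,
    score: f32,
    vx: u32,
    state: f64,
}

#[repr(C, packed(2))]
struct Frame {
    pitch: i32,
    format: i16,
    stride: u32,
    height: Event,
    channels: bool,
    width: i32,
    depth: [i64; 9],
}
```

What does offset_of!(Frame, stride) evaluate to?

6

Event: @0: cooldown [8B, align 8] → 8; @8: score [4B, align 4] → 12; @12: vx [4B, align 4] → 16; @16: state [8B, align 8] → 24; size 24, align 8
@0: pitch [4B, align 2] → 4
@4: format [2B, align 2] → 6
@6: stride [4B, align 2] → 10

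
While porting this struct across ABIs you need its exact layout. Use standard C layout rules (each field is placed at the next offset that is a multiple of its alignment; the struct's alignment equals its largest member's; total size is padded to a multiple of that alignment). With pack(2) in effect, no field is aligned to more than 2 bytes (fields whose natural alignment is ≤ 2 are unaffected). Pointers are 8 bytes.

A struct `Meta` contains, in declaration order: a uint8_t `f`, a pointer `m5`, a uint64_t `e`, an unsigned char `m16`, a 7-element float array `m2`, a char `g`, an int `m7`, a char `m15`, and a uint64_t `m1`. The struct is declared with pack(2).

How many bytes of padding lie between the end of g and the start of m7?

1

@0: f [1B, align 1] → 1
+1 pad (align 2)
@2: m5 [8B, align 2] → 10
@10: e [8B, align 2] → 18
@18: m16 [1B, align 1] → 19
+1 pad (align 2)
@20: m2 [28B, align 2] → 48
@48: g [1B, align 1] → 49
+1 pad (align 2)
@50: m7 [4B, align 2] → 54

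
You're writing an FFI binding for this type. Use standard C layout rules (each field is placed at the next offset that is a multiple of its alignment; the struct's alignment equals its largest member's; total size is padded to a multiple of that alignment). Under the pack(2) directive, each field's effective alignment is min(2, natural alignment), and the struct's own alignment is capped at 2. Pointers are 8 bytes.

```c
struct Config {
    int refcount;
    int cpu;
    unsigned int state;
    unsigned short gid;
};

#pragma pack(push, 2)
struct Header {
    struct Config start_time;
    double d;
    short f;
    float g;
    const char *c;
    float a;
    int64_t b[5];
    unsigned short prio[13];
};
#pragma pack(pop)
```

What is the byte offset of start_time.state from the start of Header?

Config: @0: refcount [4B, align 4] → 4; @4: cpu [4B, align 4] → 8; @8: state [4B, align 4] → 12; @12: gid [2B, align 2] → 14; +2 tail pad (align 4); size 16, align 4
@0: start_time [16B, align 2] → 16
within Config: state at 8
0 + 8 = 8

8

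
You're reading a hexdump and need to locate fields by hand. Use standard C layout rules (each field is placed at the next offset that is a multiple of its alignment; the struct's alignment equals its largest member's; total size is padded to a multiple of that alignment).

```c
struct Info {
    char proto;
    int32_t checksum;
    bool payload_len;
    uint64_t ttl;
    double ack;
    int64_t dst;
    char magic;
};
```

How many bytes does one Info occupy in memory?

@0: proto [1B, align 1] → 1
+3 pad (align 4)
@4: checksum [4B, align 4] → 8
@8: payload_len [1B, align 1] → 9
+7 pad (align 8)
@16: ttl [8B, align 8] → 24
@24: ack [8B, align 8] → 32
@32: dst [8B, align 8] → 40
@40: magic [1B, align 1] → 41
+7 tail pad (align 8)
size 48, align 8

48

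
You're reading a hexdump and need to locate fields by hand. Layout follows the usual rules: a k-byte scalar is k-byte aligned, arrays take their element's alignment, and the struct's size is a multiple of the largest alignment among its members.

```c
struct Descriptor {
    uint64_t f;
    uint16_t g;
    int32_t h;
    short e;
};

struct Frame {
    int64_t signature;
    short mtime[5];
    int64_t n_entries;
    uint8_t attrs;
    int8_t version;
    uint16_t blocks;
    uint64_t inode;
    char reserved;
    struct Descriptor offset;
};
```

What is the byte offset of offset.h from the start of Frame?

68

Descriptor: f at 0 (size 8, align 8) → ends 8; g at 8 (size 2, align 2) → ends 10; pad 2 to align 4 for h; h at 12 (size 4, align 4) → ends 16; e at 16 (size 2, align 2) → ends 18; tail pad 6 to reach multiple of 8; total 24 bytes, alignment 8
signature at 0 (size 8, align 8) → ends 8
mtime at 8 (size 10, align 2) → ends 18
pad 6 to align 8 for n_entries
n_entries at 24 (size 8, align 8) → ends 32
attrs at 32 (size 1, align 1) → ends 33
version at 33 (size 1, align 1) → ends 34
blocks at 34 (size 2, align 2) → ends 36
pad 4 to align 8 for inode
inode at 40 (size 8, align 8) → ends 48
reserved at 48 (size 1, align 1) → ends 49
pad 7 to align 8 for offset
offset at 56 (size 24, align 8) → ends 80
within Descriptor: h at 12
56 + 12 = 68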